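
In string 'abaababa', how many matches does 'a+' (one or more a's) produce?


Pattern 'a+' matches one or more consecutive a's.
String: 'abaababa'
Scanning for runs of a:
  Match 1: 'a' (length 1)
  Match 2: 'aa' (length 2)
  Match 3: 'a' (length 1)
  Match 4: 'a' (length 1)
Total matches: 4

4


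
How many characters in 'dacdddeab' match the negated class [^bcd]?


Negated class [^bcd] matches any char NOT in {b, c, d}
Scanning 'dacdddeab':
  pos 0: 'd' -> no (excluded)
  pos 1: 'a' -> MATCH
  pos 2: 'c' -> no (excluded)
  pos 3: 'd' -> no (excluded)
  pos 4: 'd' -> no (excluded)
  pos 5: 'd' -> no (excluded)
  pos 6: 'e' -> MATCH
  pos 7: 'a' -> MATCH
  pos 8: 'b' -> no (excluded)
Total matches: 3

3


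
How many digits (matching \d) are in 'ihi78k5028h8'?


\d matches any digit 0-9.
Scanning 'ihi78k5028h8':
  pos 3: '7' -> DIGIT
  pos 4: '8' -> DIGIT
  pos 6: '5' -> DIGIT
  pos 7: '0' -> DIGIT
  pos 8: '2' -> DIGIT
  pos 9: '8' -> DIGIT
  pos 11: '8' -> DIGIT
Digits found: ['7', '8', '5', '0', '2', '8', '8']
Total: 7

7


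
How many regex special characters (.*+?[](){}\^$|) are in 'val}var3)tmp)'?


Regex special characters are: . * + ? [ ] ( ) { } \ ^ $ |
Scanning 'val}var3)tmp)':
  pos 3: '}' -> SPECIAL
  pos 8: ')' -> SPECIAL
  pos 12: ')' -> SPECIAL
Special chars found: ['}', ')', ')']
Total: 3

3


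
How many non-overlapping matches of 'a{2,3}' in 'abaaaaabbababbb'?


Pattern 'a{2,3}' matches between 2 and 3 consecutive a's (greedy).
String: 'abaaaaabbababbb'
Finding runs of a's and applying greedy matching:
  Run at pos 0: 'a' (length 1)
  Run at pos 2: 'aaaaa' (length 5)
  Run at pos 9: 'a' (length 1)
  Run at pos 11: 'a' (length 1)
Matches: ['aaa', 'aa']
Count: 2

2


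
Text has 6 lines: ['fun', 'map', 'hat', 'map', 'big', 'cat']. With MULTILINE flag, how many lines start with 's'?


With MULTILINE flag, ^ matches the start of each line.
Lines: ['fun', 'map', 'hat', 'map', 'big', 'cat']
Checking which lines start with 's':
  Line 1: 'fun' -> no
  Line 2: 'map' -> no
  Line 3: 'hat' -> no
  Line 4: 'map' -> no
  Line 5: 'big' -> no
  Line 6: 'cat' -> no
Matching lines: []
Count: 0

0


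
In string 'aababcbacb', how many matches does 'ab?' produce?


Pattern 'ab?' matches 'a' optionally followed by 'b'.
String: 'aababcbacb'
Scanning left to right for 'a' then checking next char:
  Match 1: 'a' (a not followed by b)
  Match 2: 'ab' (a followed by b)
  Match 3: 'ab' (a followed by b)
  Match 4: 'a' (a not followed by b)
Total matches: 4

4


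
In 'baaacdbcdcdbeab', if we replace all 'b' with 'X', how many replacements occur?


re.sub('b', 'X', text) replaces every occurrence of 'b' with 'X'.
Text: 'baaacdbcdcdbeab'
Scanning for 'b':
  pos 0: 'b' -> replacement #1
  pos 6: 'b' -> replacement #2
  pos 11: 'b' -> replacement #3
  pos 14: 'b' -> replacement #4
Total replacements: 4

4


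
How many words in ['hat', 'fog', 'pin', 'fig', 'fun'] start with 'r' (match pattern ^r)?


Pattern ^r anchors to start of word. Check which words begin with 'r':
  'hat' -> no
  'fog' -> no
  'pin' -> no
  'fig' -> no
  'fun' -> no
Matching words: []
Count: 0

0


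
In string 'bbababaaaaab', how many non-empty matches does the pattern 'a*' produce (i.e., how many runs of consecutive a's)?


Pattern 'a*' matches zero or more a's. We want non-empty runs of consecutive a's.
String: 'bbababaaaaab'
Walking through the string to find runs of a's:
  Run 1: positions 2-2 -> 'a'
  Run 2: positions 4-4 -> 'a'
  Run 3: positions 6-10 -> 'aaaaa'
Non-empty runs found: ['a', 'a', 'aaaaa']
Count: 3

3


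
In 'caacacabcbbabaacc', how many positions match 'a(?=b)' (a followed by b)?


Lookahead 'a(?=b)' matches 'a' only when followed by 'b'.
String: 'caacacabcbbabaacc'
Checking each position where char is 'a':
  pos 1: 'a' -> no (next='a')
  pos 2: 'a' -> no (next='c')
  pos 4: 'a' -> no (next='c')
  pos 6: 'a' -> MATCH (next='b')
  pos 11: 'a' -> MATCH (next='b')
  pos 13: 'a' -> no (next='a')
  pos 14: 'a' -> no (next='c')
Matching positions: [6, 11]
Count: 2

2


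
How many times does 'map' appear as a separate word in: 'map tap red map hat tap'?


Scanning each word for exact match 'map':
  Word 1: 'map' -> MATCH
  Word 2: 'tap' -> no
  Word 3: 'red' -> no
  Word 4: 'map' -> MATCH
  Word 5: 'hat' -> no
  Word 6: 'tap' -> no
Total matches: 2

2


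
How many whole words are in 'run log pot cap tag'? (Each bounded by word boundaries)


Word boundaries (\b) mark the start/end of each word.
Text: 'run log pot cap tag'
Splitting by whitespace:
  Word 1: 'run'
  Word 2: 'log'
  Word 3: 'pot'
  Word 4: 'cap'
  Word 5: 'tag'
Total whole words: 5

5


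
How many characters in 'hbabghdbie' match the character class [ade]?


Character class [ade] matches any of: {a, d, e}
Scanning string 'hbabghdbie' character by character:
  pos 0: 'h' -> no
  pos 1: 'b' -> no
  pos 2: 'a' -> MATCH
  pos 3: 'b' -> no
  pos 4: 'g' -> no
  pos 5: 'h' -> no
  pos 6: 'd' -> MATCH
  pos 7: 'b' -> no
  pos 8: 'i' -> no
  pos 9: 'e' -> MATCH
Total matches: 3

3


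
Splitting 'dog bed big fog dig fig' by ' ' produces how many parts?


Splitting by ' ' breaks the string at each occurrence of the separator.
Text: 'dog bed big fog dig fig'
Parts after split:
  Part 1: 'dog'
  Part 2: 'bed'
  Part 3: 'big'
  Part 4: 'fog'
  Part 5: 'dig'
  Part 6: 'fig'
Total parts: 6

6


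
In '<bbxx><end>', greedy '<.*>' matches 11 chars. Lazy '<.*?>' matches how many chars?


Greedy '<.*>' tries to match as MUCH as possible.
Lazy '<.*?>' tries to match as LITTLE as possible.

String: '<bbxx><end>'
Greedy '<.*>' starts at first '<' and extends to the LAST '>': '<bbxx><end>' (11 chars)
Lazy '<.*?>' starts at first '<' and stops at the FIRST '>': '<bbxx>' (6 chars)

6


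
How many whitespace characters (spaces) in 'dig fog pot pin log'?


\s matches whitespace characters (spaces, tabs, etc.).
Text: 'dig fog pot pin log'
This text has 5 words separated by spaces.
Number of spaces = number of words - 1 = 5 - 1 = 4

4


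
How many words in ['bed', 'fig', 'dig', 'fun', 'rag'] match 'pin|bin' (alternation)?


Alternation 'pin|bin' matches either 'pin' or 'bin'.
Checking each word:
  'bed' -> no
  'fig' -> no
  'dig' -> no
  'fun' -> no
  'rag' -> no
Matches: []
Count: 0

0


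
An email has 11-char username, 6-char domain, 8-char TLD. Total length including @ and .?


An email address has format: username@domain.tld
Username length: 11
'@' character: 1
Domain length: 6
'.' character: 1
TLD length: 8
Total = 11 + 1 + 6 + 1 + 8 = 27

27


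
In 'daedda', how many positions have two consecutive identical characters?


Looking for consecutive identical characters in 'daedda':
  pos 0-1: 'd' vs 'a' -> different
  pos 1-2: 'a' vs 'e' -> different
  pos 2-3: 'e' vs 'd' -> different
  pos 3-4: 'd' vs 'd' -> MATCH ('dd')
  pos 4-5: 'd' vs 'a' -> different
Consecutive identical pairs: ['dd']
Count: 1

1


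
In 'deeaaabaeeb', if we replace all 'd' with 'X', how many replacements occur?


re.sub('d', 'X', text) replaces every occurrence of 'd' with 'X'.
Text: 'deeaaabaeeb'
Scanning for 'd':
  pos 0: 'd' -> replacement #1
Total replacements: 1

1


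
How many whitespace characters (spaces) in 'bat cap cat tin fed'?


\s matches whitespace characters (spaces, tabs, etc.).
Text: 'bat cap cat tin fed'
This text has 5 words separated by spaces.
Number of spaces = number of words - 1 = 5 - 1 = 4

4


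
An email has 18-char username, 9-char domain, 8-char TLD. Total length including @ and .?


An email address has format: username@domain.tld
Username length: 18
'@' character: 1
Domain length: 9
'.' character: 1
TLD length: 8
Total = 18 + 1 + 9 + 1 + 8 = 37

37


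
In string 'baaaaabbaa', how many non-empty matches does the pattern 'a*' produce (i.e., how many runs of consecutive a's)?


Pattern 'a*' matches zero or more a's. We want non-empty runs of consecutive a's.
String: 'baaaaabbaa'
Walking through the string to find runs of a's:
  Run 1: positions 1-5 -> 'aaaaa'
  Run 2: positions 8-9 -> 'aa'
Non-empty runs found: ['aaaaa', 'aa']
Count: 2

2


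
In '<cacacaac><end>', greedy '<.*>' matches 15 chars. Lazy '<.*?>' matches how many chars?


Greedy '<.*>' tries to match as MUCH as possible.
Lazy '<.*?>' tries to match as LITTLE as possible.

String: '<cacacaac><end>'
Greedy '<.*>' starts at first '<' and extends to the LAST '>': '<cacacaac><end>' (15 chars)
Lazy '<.*?>' starts at first '<' and stops at the FIRST '>': '<cacacaac>' (10 chars)

10


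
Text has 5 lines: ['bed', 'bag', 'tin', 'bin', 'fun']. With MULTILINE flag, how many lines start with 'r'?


With MULTILINE flag, ^ matches the start of each line.
Lines: ['bed', 'bag', 'tin', 'bin', 'fun']
Checking which lines start with 'r':
  Line 1: 'bed' -> no
  Line 2: 'bag' -> no
  Line 3: 'tin' -> no
  Line 4: 'bin' -> no
  Line 5: 'fun' -> no
Matching lines: []
Count: 0

0


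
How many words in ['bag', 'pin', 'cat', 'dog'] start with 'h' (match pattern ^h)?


Pattern ^h anchors to start of word. Check which words begin with 'h':
  'bag' -> no
  'pin' -> no
  'cat' -> no
  'dog' -> no
Matching words: []
Count: 0

0


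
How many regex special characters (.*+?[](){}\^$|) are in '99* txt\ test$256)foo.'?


Regex special characters are: . * + ? [ ] ( ) { } \ ^ $ |
Scanning '99* txt\ test$256)foo.':
  pos 2: '*' -> SPECIAL
  pos 7: '\' -> SPECIAL
  pos 13: '$' -> SPECIAL
  pos 17: ')' -> SPECIAL
  pos 21: '.' -> SPECIAL
Special chars found: ['*', '\\', '$', ')', '.']
Total: 5

5


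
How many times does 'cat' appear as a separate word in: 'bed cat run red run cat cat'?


Scanning each word for exact match 'cat':
  Word 1: 'bed' -> no
  Word 2: 'cat' -> MATCH
  Word 3: 'run' -> no
  Word 4: 'red' -> no
  Word 5: 'run' -> no
  Word 6: 'cat' -> MATCH
  Word 7: 'cat' -> MATCH
Total matches: 3

3


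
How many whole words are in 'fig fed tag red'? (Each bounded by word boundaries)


Word boundaries (\b) mark the start/end of each word.
Text: 'fig fed tag red'
Splitting by whitespace:
  Word 1: 'fig'
  Word 2: 'fed'
  Word 3: 'tag'
  Word 4: 'red'
Total whole words: 4

4


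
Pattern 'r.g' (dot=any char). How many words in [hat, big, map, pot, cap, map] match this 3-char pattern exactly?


Pattern 'r.g' means: starts with 'r', any single char, ends with 'g'.
Checking each word (must be exactly 3 chars):
  'hat' (len=3): no
  'big' (len=3): no
  'map' (len=3): no
  'pot' (len=3): no
  'cap' (len=3): no
  'map' (len=3): no
Matching words: []
Total: 0

0


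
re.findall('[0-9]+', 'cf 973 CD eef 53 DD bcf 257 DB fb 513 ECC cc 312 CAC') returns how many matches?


Pattern '[0-9]+' finds one or more digits.
Text: 'cf 973 CD eef 53 DD bcf 257 DB fb 513 ECC cc 312 CAC'
Scanning for matches:
  Match 1: '973'
  Match 2: '53'
  Match 3: '257'
  Match 4: '513'
  Match 5: '312'
Total matches: 5

5


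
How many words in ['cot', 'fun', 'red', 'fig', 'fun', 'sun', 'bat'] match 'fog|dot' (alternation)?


Alternation 'fog|dot' matches either 'fog' or 'dot'.
Checking each word:
  'cot' -> no
  'fun' -> no
  'red' -> no
  'fig' -> no
  'fun' -> no
  'sun' -> no
  'bat' -> no
Matches: []
Count: 0

0


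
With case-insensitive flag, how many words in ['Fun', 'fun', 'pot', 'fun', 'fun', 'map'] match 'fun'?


Case-insensitive matching: compare each word's lowercase form to 'fun'.
  'Fun' -> lower='fun' -> MATCH
  'fun' -> lower='fun' -> MATCH
  'pot' -> lower='pot' -> no
  'fun' -> lower='fun' -> MATCH
  'fun' -> lower='fun' -> MATCH
  'map' -> lower='map' -> no
Matches: ['Fun', 'fun', 'fun', 'fun']
Count: 4

4


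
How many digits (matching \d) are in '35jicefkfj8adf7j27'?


\d matches any digit 0-9.
Scanning '35jicefkfj8adf7j27':
  pos 0: '3' -> DIGIT
  pos 1: '5' -> DIGIT
  pos 10: '8' -> DIGIT
  pos 14: '7' -> DIGIT
  pos 16: '2' -> DIGIT
  pos 17: '7' -> DIGIT
Digits found: ['3', '5', '8', '7', '2', '7']
Total: 6

6


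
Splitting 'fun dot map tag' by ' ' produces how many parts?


Splitting by ' ' breaks the string at each occurrence of the separator.
Text: 'fun dot map tag'
Parts after split:
  Part 1: 'fun'
  Part 2: 'dot'
  Part 3: 'map'
  Part 4: 'tag'
Total parts: 4

4


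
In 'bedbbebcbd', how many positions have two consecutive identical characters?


Looking for consecutive identical characters in 'bedbbebcbd':
  pos 0-1: 'b' vs 'e' -> different
  pos 1-2: 'e' vs 'd' -> different
  pos 2-3: 'd' vs 'b' -> different
  pos 3-4: 'b' vs 'b' -> MATCH ('bb')
  pos 4-5: 'b' vs 'e' -> different
  pos 5-6: 'e' vs 'b' -> different
  pos 6-7: 'b' vs 'c' -> different
  pos 7-8: 'c' vs 'b' -> different
  pos 8-9: 'b' vs 'd' -> different
Consecutive identical pairs: ['bb']
Count: 1

1


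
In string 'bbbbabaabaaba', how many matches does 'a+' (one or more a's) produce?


Pattern 'a+' matches one or more consecutive a's.
String: 'bbbbabaabaaba'
Scanning for runs of a:
  Match 1: 'a' (length 1)
  Match 2: 'aa' (length 2)
  Match 3: 'aa' (length 2)
  Match 4: 'a' (length 1)
Total matches: 4

4


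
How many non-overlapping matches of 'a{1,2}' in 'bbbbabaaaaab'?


Pattern 'a{1,2}' matches between 1 and 2 consecutive a's (greedy).
String: 'bbbbabaaaaab'
Finding runs of a's and applying greedy matching:
  Run at pos 4: 'a' (length 1)
  Run at pos 6: 'aaaaa' (length 5)
Matches: ['a', 'aa', 'aa', 'a']
Count: 4

4


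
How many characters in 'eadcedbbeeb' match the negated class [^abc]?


Negated class [^abc] matches any char NOT in {a, b, c}
Scanning 'eadcedbbeeb':
  pos 0: 'e' -> MATCH
  pos 1: 'a' -> no (excluded)
  pos 2: 'd' -> MATCH
  pos 3: 'c' -> no (excluded)
  pos 4: 'e' -> MATCH
  pos 5: 'd' -> MATCH
  pos 6: 'b' -> no (excluded)
  pos 7: 'b' -> no (excluded)
  pos 8: 'e' -> MATCH
  pos 9: 'e' -> MATCH
  pos 10: 'b' -> no (excluded)
Total matches: 6

6


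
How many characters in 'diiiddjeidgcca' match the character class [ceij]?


Character class [ceij] matches any of: {c, e, i, j}
Scanning string 'diiiddjeidgcca' character by character:
  pos 0: 'd' -> no
  pos 1: 'i' -> MATCH
  pos 2: 'i' -> MATCH
  pos 3: 'i' -> MATCH
  pos 4: 'd' -> no
  pos 5: 'd' -> no
  pos 6: 'j' -> MATCH
  pos 7: 'e' -> MATCH
  pos 8: 'i' -> MATCH
  pos 9: 'd' -> no
  pos 10: 'g' -> no
  pos 11: 'c' -> MATCH
  pos 12: 'c' -> MATCH
  pos 13: 'a' -> no
Total matches: 8

8


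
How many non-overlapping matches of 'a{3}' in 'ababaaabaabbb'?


Pattern 'a{3}' matches exactly 3 consecutive a's (greedy, non-overlapping).
String: 'ababaaabaabbb'
Scanning for runs of a's:
  Run at pos 0: 'a' (length 1) -> 0 match(es)
  Run at pos 2: 'a' (length 1) -> 0 match(es)
  Run at pos 4: 'aaa' (length 3) -> 1 match(es)
  Run at pos 8: 'aa' (length 2) -> 0 match(es)
Matches found: ['aaa']
Total: 1

1


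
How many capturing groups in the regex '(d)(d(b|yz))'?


To count capturing groups, count each '(' that starts a group.
Pattern: '(d)(d(b|yz))'
Walking through the pattern:
  Position 0: '(' -> group #1
  Position 3: '(' -> group #2
  Position 5: '(' -> group #3
Total capturing groups: 3

3


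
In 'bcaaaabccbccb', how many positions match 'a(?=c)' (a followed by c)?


Lookahead 'a(?=c)' matches 'a' only when followed by 'c'.
String: 'bcaaaabccbccb'
Checking each position where char is 'a':
  pos 2: 'a' -> no (next='a')
  pos 3: 'a' -> no (next='a')
  pos 4: 'a' -> no (next='a')
  pos 5: 'a' -> no (next='b')
Matching positions: []
Count: 0

0


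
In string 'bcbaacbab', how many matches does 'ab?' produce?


Pattern 'ab?' matches 'a' optionally followed by 'b'.
String: 'bcbaacbab'
Scanning left to right for 'a' then checking next char:
  Match 1: 'a' (a not followed by b)
  Match 2: 'a' (a not followed by b)
  Match 3: 'ab' (a followed by b)
Total matches: 3

3


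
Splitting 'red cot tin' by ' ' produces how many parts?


Splitting by ' ' breaks the string at each occurrence of the separator.
Text: 'red cot tin'
Parts after split:
  Part 1: 'red'
  Part 2: 'cot'
  Part 3: 'tin'
Total parts: 3

3


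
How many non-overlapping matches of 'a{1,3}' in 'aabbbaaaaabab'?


Pattern 'a{1,3}' matches between 1 and 3 consecutive a's (greedy).
String: 'aabbbaaaaabab'
Finding runs of a's and applying greedy matching:
  Run at pos 0: 'aa' (length 2)
  Run at pos 5: 'aaaaa' (length 5)
  Run at pos 11: 'a' (length 1)
Matches: ['aa', 'aaa', 'aa', 'a']
Count: 4

4


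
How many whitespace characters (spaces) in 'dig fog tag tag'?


\s matches whitespace characters (spaces, tabs, etc.).
Text: 'dig fog tag tag'
This text has 4 words separated by spaces.
Number of spaces = number of words - 1 = 4 - 1 = 3

3


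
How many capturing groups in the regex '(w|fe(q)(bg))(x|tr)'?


To count capturing groups, count each '(' that starts a group.
Pattern: '(w|fe(q)(bg))(x|tr)'
Walking through the pattern:
  Position 0: '(' -> group #1
  Position 5: '(' -> group #2
  Position 8: '(' -> group #3
  Position 13: '(' -> group #4
Total capturing groups: 4

4


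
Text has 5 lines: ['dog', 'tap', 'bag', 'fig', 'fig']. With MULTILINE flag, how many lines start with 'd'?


With MULTILINE flag, ^ matches the start of each line.
Lines: ['dog', 'tap', 'bag', 'fig', 'fig']
Checking which lines start with 'd':
  Line 1: 'dog' -> MATCH
  Line 2: 'tap' -> no
  Line 3: 'bag' -> no
  Line 4: 'fig' -> no
  Line 5: 'fig' -> no
Matching lines: ['dog']
Count: 1

1


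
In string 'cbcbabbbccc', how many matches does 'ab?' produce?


Pattern 'ab?' matches 'a' optionally followed by 'b'.
String: 'cbcbabbbccc'
Scanning left to right for 'a' then checking next char:
  Match 1: 'ab' (a followed by b)
Total matches: 1

1


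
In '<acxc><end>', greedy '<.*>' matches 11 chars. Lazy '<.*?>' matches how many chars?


Greedy '<.*>' tries to match as MUCH as possible.
Lazy '<.*?>' tries to match as LITTLE as possible.

String: '<acxc><end>'
Greedy '<.*>' starts at first '<' and extends to the LAST '>': '<acxc><end>' (11 chars)
Lazy '<.*?>' starts at first '<' and stops at the FIRST '>': '<acxc>' (6 chars)

6


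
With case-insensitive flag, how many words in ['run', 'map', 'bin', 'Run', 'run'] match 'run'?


Case-insensitive matching: compare each word's lowercase form to 'run'.
  'run' -> lower='run' -> MATCH
  'map' -> lower='map' -> no
  'bin' -> lower='bin' -> no
  'Run' -> lower='run' -> MATCH
  'run' -> lower='run' -> MATCH
Matches: ['run', 'Run', 'run']
Count: 3

3


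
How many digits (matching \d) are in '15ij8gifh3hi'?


\d matches any digit 0-9.
Scanning '15ij8gifh3hi':
  pos 0: '1' -> DIGIT
  pos 1: '5' -> DIGIT
  pos 4: '8' -> DIGIT
  pos 9: '3' -> DIGIT
Digits found: ['1', '5', '8', '3']
Total: 4

4


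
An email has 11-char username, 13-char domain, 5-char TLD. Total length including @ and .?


An email address has format: username@domain.tld
Username length: 11
'@' character: 1
Domain length: 13
'.' character: 1
TLD length: 5
Total = 11 + 1 + 13 + 1 + 5 = 31

31


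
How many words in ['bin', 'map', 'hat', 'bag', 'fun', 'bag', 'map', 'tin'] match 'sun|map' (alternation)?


Alternation 'sun|map' matches either 'sun' or 'map'.
Checking each word:
  'bin' -> no
  'map' -> MATCH
  'hat' -> no
  'bag' -> no
  'fun' -> no
  'bag' -> no
  'map' -> MATCH
  'tin' -> no
Matches: ['map', 'map']
Count: 2

2


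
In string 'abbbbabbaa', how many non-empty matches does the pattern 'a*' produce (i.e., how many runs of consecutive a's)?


Pattern 'a*' matches zero or more a's. We want non-empty runs of consecutive a's.
String: 'abbbbabbaa'
Walking through the string to find runs of a's:
  Run 1: positions 0-0 -> 'a'
  Run 2: positions 5-5 -> 'a'
  Run 3: positions 8-9 -> 'aa'
Non-empty runs found: ['a', 'a', 'aa']
Count: 3

3


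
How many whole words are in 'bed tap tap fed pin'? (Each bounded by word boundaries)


Word boundaries (\b) mark the start/end of each word.
Text: 'bed tap tap fed pin'
Splitting by whitespace:
  Word 1: 'bed'
  Word 2: 'tap'
  Word 3: 'tap'
  Word 4: 'fed'
  Word 5: 'pin'
Total whole words: 5

5


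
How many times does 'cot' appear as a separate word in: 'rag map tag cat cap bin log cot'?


Scanning each word for exact match 'cot':
  Word 1: 'rag' -> no
  Word 2: 'map' -> no
  Word 3: 'tag' -> no
  Word 4: 'cat' -> no
  Word 5: 'cap' -> no
  Word 6: 'bin' -> no
  Word 7: 'log' -> no
  Word 8: 'cot' -> MATCH
Total matches: 1

1


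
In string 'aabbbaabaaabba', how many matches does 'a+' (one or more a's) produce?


Pattern 'a+' matches one or more consecutive a's.
String: 'aabbbaabaaabba'
Scanning for runs of a:
  Match 1: 'aa' (length 2)
  Match 2: 'aa' (length 2)
  Match 3: 'aaa' (length 3)
  Match 4: 'a' (length 1)
Total matches: 4

4


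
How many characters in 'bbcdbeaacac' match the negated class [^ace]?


Negated class [^ace] matches any char NOT in {a, c, e}
Scanning 'bbcdbeaacac':
  pos 0: 'b' -> MATCH
  pos 1: 'b' -> MATCH
  pos 2: 'c' -> no (excluded)
  pos 3: 'd' -> MATCH
  pos 4: 'b' -> MATCH
  pos 5: 'e' -> no (excluded)
  pos 6: 'a' -> no (excluded)
  pos 7: 'a' -> no (excluded)
  pos 8: 'c' -> no (excluded)
  pos 9: 'a' -> no (excluded)
  pos 10: 'c' -> no (excluded)
Total matches: 4

4


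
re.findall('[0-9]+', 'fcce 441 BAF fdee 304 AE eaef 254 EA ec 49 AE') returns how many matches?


Pattern '[0-9]+' finds one or more digits.
Text: 'fcce 441 BAF fdee 304 AE eaef 254 EA ec 49 AE'
Scanning for matches:
  Match 1: '441'
  Match 2: '304'
  Match 3: '254'
  Match 4: '49'
Total matches: 4

4


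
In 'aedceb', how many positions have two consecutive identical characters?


Looking for consecutive identical characters in 'aedceb':
  pos 0-1: 'a' vs 'e' -> different
  pos 1-2: 'e' vs 'd' -> different
  pos 2-3: 'd' vs 'c' -> different
  pos 3-4: 'c' vs 'e' -> different
  pos 4-5: 'e' vs 'b' -> different
Consecutive identical pairs: []
Count: 0

0


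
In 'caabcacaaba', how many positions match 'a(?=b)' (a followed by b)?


Lookahead 'a(?=b)' matches 'a' only when followed by 'b'.
String: 'caabcacaaba'
Checking each position where char is 'a':
  pos 1: 'a' -> no (next='a')
  pos 2: 'a' -> MATCH (next='b')
  pos 5: 'a' -> no (next='c')
  pos 7: 'a' -> no (next='a')
  pos 8: 'a' -> MATCH (next='b')
Matching positions: [2, 8]
Count: 2

2


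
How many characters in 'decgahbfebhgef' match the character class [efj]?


Character class [efj] matches any of: {e, f, j}
Scanning string 'decgahbfebhgef' character by character:
  pos 0: 'd' -> no
  pos 1: 'e' -> MATCH
  pos 2: 'c' -> no
  pos 3: 'g' -> no
  pos 4: 'a' -> no
  pos 5: 'h' -> no
  pos 6: 'b' -> no
  pos 7: 'f' -> MATCH
  pos 8: 'e' -> MATCH
  pos 9: 'b' -> no
  pos 10: 'h' -> no
  pos 11: 'g' -> no
  pos 12: 'e' -> MATCH
  pos 13: 'f' -> MATCH
Total matches: 5

5


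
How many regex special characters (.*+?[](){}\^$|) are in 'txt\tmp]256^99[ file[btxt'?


Regex special characters are: . * + ? [ ] ( ) { } \ ^ $ |
Scanning 'txt\tmp]256^99[ file[btxt':
  pos 3: '\' -> SPECIAL
  pos 7: ']' -> SPECIAL
  pos 11: '^' -> SPECIAL
  pos 14: '[' -> SPECIAL
  pos 20: '[' -> SPECIAL
Special chars found: ['\\', ']', '^', '[', '[']
Total: 5

5


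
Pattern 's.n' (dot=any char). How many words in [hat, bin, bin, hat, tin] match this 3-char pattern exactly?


Pattern 's.n' means: starts with 's', any single char, ends with 'n'.
Checking each word (must be exactly 3 chars):
  'hat' (len=3): no
  'bin' (len=3): no
  'bin' (len=3): no
  'hat' (len=3): no
  'tin' (len=3): no
Matching words: []
Total: 0

0


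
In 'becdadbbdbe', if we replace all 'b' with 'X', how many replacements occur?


re.sub('b', 'X', text) replaces every occurrence of 'b' with 'X'.
Text: 'becdadbbdbe'
Scanning for 'b':
  pos 0: 'b' -> replacement #1
  pos 6: 'b' -> replacement #2
  pos 7: 'b' -> replacement #3
  pos 9: 'b' -> replacement #4
Total replacements: 4

4


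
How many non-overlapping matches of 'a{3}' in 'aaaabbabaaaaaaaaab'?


Pattern 'a{3}' matches exactly 3 consecutive a's (greedy, non-overlapping).
String: 'aaaabbabaaaaaaaaab'
Scanning for runs of a's:
  Run at pos 0: 'aaaa' (length 4) -> 1 match(es)
  Run at pos 6: 'a' (length 1) -> 0 match(es)
  Run at pos 8: 'aaaaaaaaa' (length 9) -> 3 match(es)
Matches found: ['aaa', 'aaa', 'aaa', 'aaa']
Total: 4

4


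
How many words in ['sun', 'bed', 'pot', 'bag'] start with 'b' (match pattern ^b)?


Pattern ^b anchors to start of word. Check which words begin with 'b':
  'sun' -> no
  'bed' -> MATCH (starts with 'b')
  'pot' -> no
  'bag' -> MATCH (starts with 'b')
Matching words: ['bed', 'bag']
Count: 2

2


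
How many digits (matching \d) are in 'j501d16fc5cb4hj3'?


\d matches any digit 0-9.
Scanning 'j501d16fc5cb4hj3':
  pos 1: '5' -> DIGIT
  pos 2: '0' -> DIGIT
  pos 3: '1' -> DIGIT
  pos 5: '1' -> DIGIT
  pos 6: '6' -> DIGIT
  pos 9: '5' -> DIGIT
  pos 12: '4' -> DIGIT
  pos 15: '3' -> DIGIT
Digits found: ['5', '0', '1', '1', '6', '5', '4', '3']
Total: 8

8


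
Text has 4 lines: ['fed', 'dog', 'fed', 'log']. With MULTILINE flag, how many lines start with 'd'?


With MULTILINE flag, ^ matches the start of each line.
Lines: ['fed', 'dog', 'fed', 'log']
Checking which lines start with 'd':
  Line 1: 'fed' -> no
  Line 2: 'dog' -> MATCH
  Line 3: 'fed' -> no
  Line 4: 'log' -> no
Matching lines: ['dog']
Count: 1

1


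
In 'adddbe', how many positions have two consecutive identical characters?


Looking for consecutive identical characters in 'adddbe':
  pos 0-1: 'a' vs 'd' -> different
  pos 1-2: 'd' vs 'd' -> MATCH ('dd')
  pos 2-3: 'd' vs 'd' -> MATCH ('dd')
  pos 3-4: 'd' vs 'b' -> different
  pos 4-5: 'b' vs 'e' -> different
Consecutive identical pairs: ['dd', 'dd']
Count: 2

2


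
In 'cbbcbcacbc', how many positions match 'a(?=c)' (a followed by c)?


Lookahead 'a(?=c)' matches 'a' only when followed by 'c'.
String: 'cbbcbcacbc'
Checking each position where char is 'a':
  pos 6: 'a' -> MATCH (next='c')
Matching positions: [6]
Count: 1

1


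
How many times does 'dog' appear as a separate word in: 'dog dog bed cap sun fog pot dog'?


Scanning each word for exact match 'dog':
  Word 1: 'dog' -> MATCH
  Word 2: 'dog' -> MATCH
  Word 3: 'bed' -> no
  Word 4: 'cap' -> no
  Word 5: 'sun' -> no
  Word 6: 'fog' -> no
  Word 7: 'pot' -> no
  Word 8: 'dog' -> MATCH
Total matches: 3

3


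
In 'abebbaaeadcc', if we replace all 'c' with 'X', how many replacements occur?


re.sub('c', 'X', text) replaces every occurrence of 'c' with 'X'.
Text: 'abebbaaeadcc'
Scanning for 'c':
  pos 10: 'c' -> replacement #1
  pos 11: 'c' -> replacement #2
Total replacements: 2

2


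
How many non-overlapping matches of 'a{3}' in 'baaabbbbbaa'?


Pattern 'a{3}' matches exactly 3 consecutive a's (greedy, non-overlapping).
String: 'baaabbbbbaa'
Scanning for runs of a's:
  Run at pos 1: 'aaa' (length 3) -> 1 match(es)
  Run at pos 9: 'aa' (length 2) -> 0 match(es)
Matches found: ['aaa']
Total: 1

1


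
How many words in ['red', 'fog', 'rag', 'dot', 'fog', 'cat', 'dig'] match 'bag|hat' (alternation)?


Alternation 'bag|hat' matches either 'bag' or 'hat'.
Checking each word:
  'red' -> no
  'fog' -> no
  'rag' -> no
  'dot' -> no
  'fog' -> no
  'cat' -> no
  'dig' -> no
Matches: []
Count: 0

0


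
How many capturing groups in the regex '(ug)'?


To count capturing groups, count each '(' that starts a group.
Pattern: '(ug)'
Walking through the pattern:
  Position 0: '(' -> group #1
Total capturing groups: 1

1


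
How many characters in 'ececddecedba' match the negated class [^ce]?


Negated class [^ce] matches any char NOT in {c, e}
Scanning 'ececddecedba':
  pos 0: 'e' -> no (excluded)
  pos 1: 'c' -> no (excluded)
  pos 2: 'e' -> no (excluded)
  pos 3: 'c' -> no (excluded)
  pos 4: 'd' -> MATCH
  pos 5: 'd' -> MATCH
  pos 6: 'e' -> no (excluded)
  pos 7: 'c' -> no (excluded)
  pos 8: 'e' -> no (excluded)
  pos 9: 'd' -> MATCH
  pos 10: 'b' -> MATCH
  pos 11: 'a' -> MATCH
Total matches: 5

5


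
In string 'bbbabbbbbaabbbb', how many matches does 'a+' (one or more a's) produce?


Pattern 'a+' matches one or more consecutive a's.
String: 'bbbabbbbbaabbbb'
Scanning for runs of a:
  Match 1: 'a' (length 1)
  Match 2: 'aa' (length 2)
Total matches: 2

2


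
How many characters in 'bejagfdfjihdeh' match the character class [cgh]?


Character class [cgh] matches any of: {c, g, h}
Scanning string 'bejagfdfjihdeh' character by character:
  pos 0: 'b' -> no
  pos 1: 'e' -> no
  pos 2: 'j' -> no
  pos 3: 'a' -> no
  pos 4: 'g' -> MATCH
  pos 5: 'f' -> no
  pos 6: 'd' -> no
  pos 7: 'f' -> no
  pos 8: 'j' -> no
  pos 9: 'i' -> no
  pos 10: 'h' -> MATCH
  pos 11: 'd' -> no
  pos 12: 'e' -> no
  pos 13: 'h' -> MATCH
Total matches: 3

3


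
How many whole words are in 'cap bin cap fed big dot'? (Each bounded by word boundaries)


Word boundaries (\b) mark the start/end of each word.
Text: 'cap bin cap fed big dot'
Splitting by whitespace:
  Word 1: 'cap'
  Word 2: 'bin'
  Word 3: 'cap'
  Word 4: 'fed'
  Word 5: 'big'
  Word 6: 'dot'
Total whole words: 6

6


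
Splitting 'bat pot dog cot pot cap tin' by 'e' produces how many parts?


Splitting by 'e' breaks the string at each occurrence of the separator.
Text: 'bat pot dog cot pot cap tin'
Parts after split:
  Part 1: 'bat pot dog cot pot cap tin'
Total parts: 1

1


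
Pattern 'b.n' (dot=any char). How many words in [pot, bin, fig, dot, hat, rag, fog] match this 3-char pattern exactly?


Pattern 'b.n' means: starts with 'b', any single char, ends with 'n'.
Checking each word (must be exactly 3 chars):
  'pot' (len=3): no
  'bin' (len=3): MATCH
  'fig' (len=3): no
  'dot' (len=3): no
  'hat' (len=3): no
  'rag' (len=3): no
  'fog' (len=3): no
Matching words: ['bin']
Total: 1

1


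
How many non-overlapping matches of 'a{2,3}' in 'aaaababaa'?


Pattern 'a{2,3}' matches between 2 and 3 consecutive a's (greedy).
String: 'aaaababaa'
Finding runs of a's and applying greedy matching:
  Run at pos 0: 'aaaa' (length 4)
  Run at pos 5: 'a' (length 1)
  Run at pos 7: 'aa' (length 2)
Matches: ['aaa', 'aa']
Count: 2

2


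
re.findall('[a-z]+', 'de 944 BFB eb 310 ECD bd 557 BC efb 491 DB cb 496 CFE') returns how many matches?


Pattern '[a-z]+' finds one or more lowercase letters.
Text: 'de 944 BFB eb 310 ECD bd 557 BC efb 491 DB cb 496 CFE'
Scanning for matches:
  Match 1: 'de'
  Match 2: 'eb'
  Match 3: 'bd'
  Match 4: 'efb'
  Match 5: 'cb'
Total matches: 5

5


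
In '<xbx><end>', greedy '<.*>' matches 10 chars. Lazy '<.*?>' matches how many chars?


Greedy '<.*>' tries to match as MUCH as possible.
Lazy '<.*?>' tries to match as LITTLE as possible.

String: '<xbx><end>'
Greedy '<.*>' starts at first '<' and extends to the LAST '>': '<xbx><end>' (10 chars)
Lazy '<.*?>' starts at first '<' and stops at the FIRST '>': '<xbx>' (5 chars)

5


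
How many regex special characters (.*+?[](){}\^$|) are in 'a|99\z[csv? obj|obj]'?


Regex special characters are: . * + ? [ ] ( ) { } \ ^ $ |
Scanning 'a|99\z[csv? obj|obj]':
  pos 1: '|' -> SPECIAL
  pos 4: '\' -> SPECIAL
  pos 6: '[' -> SPECIAL
  pos 10: '?' -> SPECIAL
  pos 15: '|' -> SPECIAL
  pos 19: ']' -> SPECIAL
Special chars found: ['|', '\\', '[', '?', '|', ']']
Total: 6

6


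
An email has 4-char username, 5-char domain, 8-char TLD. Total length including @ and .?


An email address has format: username@domain.tld
Username length: 4
'@' character: 1
Domain length: 5
'.' character: 1
TLD length: 8
Total = 4 + 1 + 5 + 1 + 8 = 19

19


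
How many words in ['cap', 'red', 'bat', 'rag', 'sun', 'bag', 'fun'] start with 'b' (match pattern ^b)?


Pattern ^b anchors to start of word. Check which words begin with 'b':
  'cap' -> no
  'red' -> no
  'bat' -> MATCH (starts with 'b')
  'rag' -> no
  'sun' -> no
  'bag' -> MATCH (starts with 'b')
  'fun' -> no
Matching words: ['bat', 'bag']
Count: 2

2


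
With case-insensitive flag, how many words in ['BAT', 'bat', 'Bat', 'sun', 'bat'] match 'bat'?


Case-insensitive matching: compare each word's lowercase form to 'bat'.
  'BAT' -> lower='bat' -> MATCH
  'bat' -> lower='bat' -> MATCH
  'Bat' -> lower='bat' -> MATCH
  'sun' -> lower='sun' -> no
  'bat' -> lower='bat' -> MATCH
Matches: ['BAT', 'bat', 'Bat', 'bat']
Count: 4

4


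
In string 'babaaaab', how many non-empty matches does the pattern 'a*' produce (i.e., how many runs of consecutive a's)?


Pattern 'a*' matches zero or more a's. We want non-empty runs of consecutive a's.
String: 'babaaaab'
Walking through the string to find runs of a's:
  Run 1: positions 1-1 -> 'a'
  Run 2: positions 3-6 -> 'aaaa'
Non-empty runs found: ['a', 'aaaa']
Count: 2

2


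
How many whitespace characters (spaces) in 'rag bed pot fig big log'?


\s matches whitespace characters (spaces, tabs, etc.).
Text: 'rag bed pot fig big log'
This text has 6 words separated by spaces.
Number of spaces = number of words - 1 = 6 - 1 = 5

5


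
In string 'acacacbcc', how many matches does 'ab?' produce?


Pattern 'ab?' matches 'a' optionally followed by 'b'.
String: 'acacacbcc'
Scanning left to right for 'a' then checking next char:
  Match 1: 'a' (a not followed by b)
  Match 2: 'a' (a not followed by b)
  Match 3: 'a' (a not followed by b)
Total matches: 3

3


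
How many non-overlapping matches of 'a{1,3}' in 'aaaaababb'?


Pattern 'a{1,3}' matches between 1 and 3 consecutive a's (greedy).
String: 'aaaaababb'
Finding runs of a's and applying greedy matching:
  Run at pos 0: 'aaaaa' (length 5)
  Run at pos 6: 'a' (length 1)
Matches: ['aaa', 'aa', 'a']
Count: 3

3


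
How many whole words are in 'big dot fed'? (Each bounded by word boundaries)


Word boundaries (\b) mark the start/end of each word.
Text: 'big dot fed'
Splitting by whitespace:
  Word 1: 'big'
  Word 2: 'dot'
  Word 3: 'fed'
Total whole words: 3

3


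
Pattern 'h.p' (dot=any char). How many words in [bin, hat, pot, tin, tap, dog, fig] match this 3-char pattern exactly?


Pattern 'h.p' means: starts with 'h', any single char, ends with 'p'.
Checking each word (must be exactly 3 chars):
  'bin' (len=3): no
  'hat' (len=3): no
  'pot' (len=3): no
  'tin' (len=3): no
  'tap' (len=3): no
  'dog' (len=3): no
  'fig' (len=3): no
Matching words: []
Total: 0

0


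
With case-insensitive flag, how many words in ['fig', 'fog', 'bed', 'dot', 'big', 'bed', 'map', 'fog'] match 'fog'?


Case-insensitive matching: compare each word's lowercase form to 'fog'.
  'fig' -> lower='fig' -> no
  'fog' -> lower='fog' -> MATCH
  'bed' -> lower='bed' -> no
  'dot' -> lower='dot' -> no
  'big' -> lower='big' -> no
  'bed' -> lower='bed' -> no
  'map' -> lower='map' -> no
  'fog' -> lower='fog' -> MATCH
Matches: ['fog', 'fog']
Count: 2

2


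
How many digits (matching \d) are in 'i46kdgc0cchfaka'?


\d matches any digit 0-9.
Scanning 'i46kdgc0cchfaka':
  pos 1: '4' -> DIGIT
  pos 2: '6' -> DIGIT
  pos 7: '0' -> DIGIT
Digits found: ['4', '6', '0']
Total: 3

3


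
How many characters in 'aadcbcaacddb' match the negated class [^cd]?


Negated class [^cd] matches any char NOT in {c, d}
Scanning 'aadcbcaacddb':
  pos 0: 'a' -> MATCH
  pos 1: 'a' -> MATCH
  pos 2: 'd' -> no (excluded)
  pos 3: 'c' -> no (excluded)
  pos 4: 'b' -> MATCH
  pos 5: 'c' -> no (excluded)
  pos 6: 'a' -> MATCH
  pos 7: 'a' -> MATCH
  pos 8: 'c' -> no (excluded)
  pos 9: 'd' -> no (excluded)
  pos 10: 'd' -> no (excluded)
  pos 11: 'b' -> MATCH
Total matches: 6

6


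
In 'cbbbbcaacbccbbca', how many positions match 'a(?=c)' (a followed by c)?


Lookahead 'a(?=c)' matches 'a' only when followed by 'c'.
String: 'cbbbbcaacbccbbca'
Checking each position where char is 'a':
  pos 6: 'a' -> no (next='a')
  pos 7: 'a' -> MATCH (next='c')
Matching positions: [7]
Count: 1

1


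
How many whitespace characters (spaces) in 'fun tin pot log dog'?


\s matches whitespace characters (spaces, tabs, etc.).
Text: 'fun tin pot log dog'
This text has 5 words separated by spaces.
Number of spaces = number of words - 1 = 5 - 1 = 4

4


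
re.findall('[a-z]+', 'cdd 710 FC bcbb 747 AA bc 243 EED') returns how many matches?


Pattern '[a-z]+' finds one or more lowercase letters.
Text: 'cdd 710 FC bcbb 747 AA bc 243 EED'
Scanning for matches:
  Match 1: 'cdd'
  Match 2: 'bcbb'
  Match 3: 'bc'
Total matches: 3

3


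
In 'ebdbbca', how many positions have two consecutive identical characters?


Looking for consecutive identical characters in 'ebdbbca':
  pos 0-1: 'e' vs 'b' -> different
  pos 1-2: 'b' vs 'd' -> different
  pos 2-3: 'd' vs 'b' -> different
  pos 3-4: 'b' vs 'b' -> MATCH ('bb')
  pos 4-5: 'b' vs 'c' -> different
  pos 5-6: 'c' vs 'a' -> different
Consecutive identical pairs: ['bb']
Count: 1

1


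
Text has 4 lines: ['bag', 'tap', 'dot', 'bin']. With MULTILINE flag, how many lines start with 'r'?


With MULTILINE flag, ^ matches the start of each line.
Lines: ['bag', 'tap', 'dot', 'bin']
Checking which lines start with 'r':
  Line 1: 'bag' -> no
  Line 2: 'tap' -> no
  Line 3: 'dot' -> no
  Line 4: 'bin' -> no
Matching lines: []
Count: 0

0


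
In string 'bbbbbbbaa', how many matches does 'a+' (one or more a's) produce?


Pattern 'a+' matches one or more consecutive a's.
String: 'bbbbbbbaa'
Scanning for runs of a:
  Match 1: 'aa' (length 2)
Total matches: 1

1


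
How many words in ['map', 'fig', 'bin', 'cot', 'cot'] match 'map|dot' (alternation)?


Alternation 'map|dot' matches either 'map' or 'dot'.
Checking each word:
  'map' -> MATCH
  'fig' -> no
  'bin' -> no
  'cot' -> no
  'cot' -> no
Matches: ['map']
Count: 1

1


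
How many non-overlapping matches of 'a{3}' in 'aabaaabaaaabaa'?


Pattern 'a{3}' matches exactly 3 consecutive a's (greedy, non-overlapping).
String: 'aabaaabaaaabaa'
Scanning for runs of a's:
  Run at pos 0: 'aa' (length 2) -> 0 match(es)
  Run at pos 3: 'aaa' (length 3) -> 1 match(es)
  Run at pos 7: 'aaaa' (length 4) -> 1 match(es)
  Run at pos 12: 'aa' (length 2) -> 0 match(es)
Matches found: ['aaa', 'aaa']
Total: 2

2


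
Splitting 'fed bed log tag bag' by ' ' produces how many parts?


Splitting by ' ' breaks the string at each occurrence of the separator.
Text: 'fed bed log tag bag'
Parts after split:
  Part 1: 'fed'
  Part 2: 'bed'
  Part 3: 'log'
  Part 4: 'tag'
  Part 5: 'bag'
Total parts: 5

5


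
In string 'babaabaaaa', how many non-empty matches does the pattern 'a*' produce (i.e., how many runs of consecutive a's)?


Pattern 'a*' matches zero or more a's. We want non-empty runs of consecutive a's.
String: 'babaabaaaa'
Walking through the string to find runs of a's:
  Run 1: positions 1-1 -> 'a'
  Run 2: positions 3-4 -> 'aa'
  Run 3: positions 6-9 -> 'aaaa'
Non-empty runs found: ['a', 'aa', 'aaaa']
Count: 3

3


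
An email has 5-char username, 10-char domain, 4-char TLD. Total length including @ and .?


An email address has format: username@domain.tld
Username length: 5
'@' character: 1
Domain length: 10
'.' character: 1
TLD length: 4
Total = 5 + 1 + 10 + 1 + 4 = 21

21


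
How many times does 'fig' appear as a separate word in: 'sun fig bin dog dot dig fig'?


Scanning each word for exact match 'fig':
  Word 1: 'sun' -> no
  Word 2: 'fig' -> MATCH
  Word 3: 'bin' -> no
  Word 4: 'dog' -> no
  Word 5: 'dot' -> no
  Word 6: 'dig' -> no
  Word 7: 'fig' -> MATCH
Total matches: 2

2


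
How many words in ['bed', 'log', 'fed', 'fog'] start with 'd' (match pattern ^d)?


Pattern ^d anchors to start of word. Check which words begin with 'd':
  'bed' -> no
  'log' -> no
  'fed' -> no
  'fog' -> no
Matching words: []
Count: 0

0


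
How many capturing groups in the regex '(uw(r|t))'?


To count capturing groups, count each '(' that starts a group.
Pattern: '(uw(r|t))'
Walking through the pattern:
  Position 0: '(' -> group #1
  Position 3: '(' -> group #2
Total capturing groups: 2

2


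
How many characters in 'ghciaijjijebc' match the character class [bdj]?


Character class [bdj] matches any of: {b, d, j}
Scanning string 'ghciaijjijebc' character by character:
  pos 0: 'g' -> no
  pos 1: 'h' -> no
  pos 2: 'c' -> no
  pos 3: 'i' -> no
  pos 4: 'a' -> no
  pos 5: 'i' -> no
  pos 6: 'j' -> MATCH
  pos 7: 'j' -> MATCH
  pos 8: 'i' -> no
  pos 9: 'j' -> MATCH
  pos 10: 'e' -> no
  pos 11: 'b' -> MATCH
  pos 12: 'c' -> no
Total matches: 4

4
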